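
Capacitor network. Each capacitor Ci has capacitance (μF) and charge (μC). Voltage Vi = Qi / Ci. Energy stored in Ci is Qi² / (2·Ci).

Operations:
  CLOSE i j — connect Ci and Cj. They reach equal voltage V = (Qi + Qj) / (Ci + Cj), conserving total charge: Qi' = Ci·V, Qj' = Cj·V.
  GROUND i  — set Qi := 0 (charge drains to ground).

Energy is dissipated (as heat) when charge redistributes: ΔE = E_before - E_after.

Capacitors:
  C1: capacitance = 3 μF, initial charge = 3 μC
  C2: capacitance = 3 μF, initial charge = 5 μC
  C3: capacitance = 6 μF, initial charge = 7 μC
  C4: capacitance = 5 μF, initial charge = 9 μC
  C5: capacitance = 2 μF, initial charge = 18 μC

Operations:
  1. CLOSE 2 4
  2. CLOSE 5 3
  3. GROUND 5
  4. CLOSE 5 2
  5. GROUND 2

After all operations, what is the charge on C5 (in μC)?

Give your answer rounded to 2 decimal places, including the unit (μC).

Initial: C1(3μF, Q=3μC, V=1.00V), C2(3μF, Q=5μC, V=1.67V), C3(6μF, Q=7μC, V=1.17V), C4(5μF, Q=9μC, V=1.80V), C5(2μF, Q=18μC, V=9.00V)
Op 1: CLOSE 2-4: Q_total=14.00, C_total=8.00, V=1.75; Q2=5.25, Q4=8.75; dissipated=0.017
Op 2: CLOSE 5-3: Q_total=25.00, C_total=8.00, V=3.12; Q5=6.25, Q3=18.75; dissipated=46.021
Op 3: GROUND 5: Q5=0; energy lost=9.766
Op 4: CLOSE 5-2: Q_total=5.25, C_total=5.00, V=1.05; Q5=2.10, Q2=3.15; dissipated=1.837
Op 5: GROUND 2: Q2=0; energy lost=1.654
Final charges: Q1=3.00, Q2=0.00, Q3=18.75, Q4=8.75, Q5=2.10

Answer: 2.10 μC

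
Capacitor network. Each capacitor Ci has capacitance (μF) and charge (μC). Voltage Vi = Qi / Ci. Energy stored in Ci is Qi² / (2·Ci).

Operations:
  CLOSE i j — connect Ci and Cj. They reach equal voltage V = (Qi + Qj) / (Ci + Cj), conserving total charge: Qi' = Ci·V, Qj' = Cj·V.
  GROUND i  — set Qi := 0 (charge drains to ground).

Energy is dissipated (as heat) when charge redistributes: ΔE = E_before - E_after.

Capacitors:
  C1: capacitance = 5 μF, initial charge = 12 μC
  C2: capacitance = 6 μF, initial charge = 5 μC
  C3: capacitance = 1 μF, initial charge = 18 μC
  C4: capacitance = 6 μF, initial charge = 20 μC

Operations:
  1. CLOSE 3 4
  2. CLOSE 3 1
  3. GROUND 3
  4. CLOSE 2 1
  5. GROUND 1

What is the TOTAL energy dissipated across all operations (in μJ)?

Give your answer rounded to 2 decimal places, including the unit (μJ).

Initial: C1(5μF, Q=12μC, V=2.40V), C2(6μF, Q=5μC, V=0.83V), C3(1μF, Q=18μC, V=18.00V), C4(6μF, Q=20μC, V=3.33V)
Op 1: CLOSE 3-4: Q_total=38.00, C_total=7.00, V=5.43; Q3=5.43, Q4=32.57; dissipated=92.190
Op 2: CLOSE 3-1: Q_total=17.43, C_total=6.00, V=2.90; Q3=2.90, Q1=14.52; dissipated=3.822
Op 3: GROUND 3: Q3=0; energy lost=4.219
Op 4: CLOSE 2-1: Q_total=19.52, C_total=11.00, V=1.77; Q2=10.65, Q1=8.87; dissipated=5.851
Op 5: GROUND 1: Q1=0; energy lost=7.876
Total dissipated: 113.958 μJ

Answer: 113.96 μJ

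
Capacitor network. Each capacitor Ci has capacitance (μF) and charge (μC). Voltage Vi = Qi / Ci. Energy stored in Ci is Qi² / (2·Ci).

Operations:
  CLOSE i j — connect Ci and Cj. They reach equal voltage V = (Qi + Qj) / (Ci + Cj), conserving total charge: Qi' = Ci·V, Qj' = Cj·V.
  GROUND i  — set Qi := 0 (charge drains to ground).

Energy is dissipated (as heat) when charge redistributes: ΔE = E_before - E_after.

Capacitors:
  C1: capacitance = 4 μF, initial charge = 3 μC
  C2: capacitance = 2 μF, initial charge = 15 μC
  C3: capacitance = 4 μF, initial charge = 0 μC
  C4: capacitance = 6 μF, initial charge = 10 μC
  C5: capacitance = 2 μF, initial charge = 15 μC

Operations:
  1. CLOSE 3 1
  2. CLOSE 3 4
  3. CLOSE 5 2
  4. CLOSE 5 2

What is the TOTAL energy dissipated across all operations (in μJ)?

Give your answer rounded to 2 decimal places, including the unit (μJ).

Answer: 2.56 μJ

Derivation:
Initial: C1(4μF, Q=3μC, V=0.75V), C2(2μF, Q=15μC, V=7.50V), C3(4μF, Q=0μC, V=0.00V), C4(6μF, Q=10μC, V=1.67V), C5(2μF, Q=15μC, V=7.50V)
Op 1: CLOSE 3-1: Q_total=3.00, C_total=8.00, V=0.38; Q3=1.50, Q1=1.50; dissipated=0.562
Op 2: CLOSE 3-4: Q_total=11.50, C_total=10.00, V=1.15; Q3=4.60, Q4=6.90; dissipated=2.002
Op 3: CLOSE 5-2: Q_total=30.00, C_total=4.00, V=7.50; Q5=15.00, Q2=15.00; dissipated=0.000
Op 4: CLOSE 5-2: Q_total=30.00, C_total=4.00, V=7.50; Q5=15.00, Q2=15.00; dissipated=0.000
Total dissipated: 2.565 μJ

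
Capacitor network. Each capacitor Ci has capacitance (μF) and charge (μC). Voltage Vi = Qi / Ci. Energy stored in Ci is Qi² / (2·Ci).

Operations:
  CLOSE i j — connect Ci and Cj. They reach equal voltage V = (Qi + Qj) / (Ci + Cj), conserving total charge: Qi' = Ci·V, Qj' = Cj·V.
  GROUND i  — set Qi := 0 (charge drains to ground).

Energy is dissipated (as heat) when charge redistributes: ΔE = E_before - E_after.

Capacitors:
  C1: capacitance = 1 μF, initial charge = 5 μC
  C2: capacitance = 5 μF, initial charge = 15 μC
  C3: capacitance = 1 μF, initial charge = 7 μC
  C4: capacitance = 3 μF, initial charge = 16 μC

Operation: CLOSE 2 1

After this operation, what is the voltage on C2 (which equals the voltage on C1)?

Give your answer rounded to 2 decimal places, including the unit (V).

Answer: 3.33 V

Derivation:
Initial: C1(1μF, Q=5μC, V=5.00V), C2(5μF, Q=15μC, V=3.00V), C3(1μF, Q=7μC, V=7.00V), C4(3μF, Q=16μC, V=5.33V)
Op 1: CLOSE 2-1: Q_total=20.00, C_total=6.00, V=3.33; Q2=16.67, Q1=3.33; dissipated=1.667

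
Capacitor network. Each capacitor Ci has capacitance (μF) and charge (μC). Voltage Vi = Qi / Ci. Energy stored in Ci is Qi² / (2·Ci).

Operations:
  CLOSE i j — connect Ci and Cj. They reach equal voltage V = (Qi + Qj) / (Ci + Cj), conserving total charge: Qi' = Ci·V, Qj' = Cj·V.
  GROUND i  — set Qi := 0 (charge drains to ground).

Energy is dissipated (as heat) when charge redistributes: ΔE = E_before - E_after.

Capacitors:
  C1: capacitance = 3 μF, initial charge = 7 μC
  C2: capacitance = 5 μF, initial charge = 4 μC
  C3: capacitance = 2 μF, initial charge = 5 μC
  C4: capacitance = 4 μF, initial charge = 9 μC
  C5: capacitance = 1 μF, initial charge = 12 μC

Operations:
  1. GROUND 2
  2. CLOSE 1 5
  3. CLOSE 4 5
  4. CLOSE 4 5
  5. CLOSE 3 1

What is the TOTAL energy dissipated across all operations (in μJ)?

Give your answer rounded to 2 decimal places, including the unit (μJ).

Initial: C1(3μF, Q=7μC, V=2.33V), C2(5μF, Q=4μC, V=0.80V), C3(2μF, Q=5μC, V=2.50V), C4(4μF, Q=9μC, V=2.25V), C5(1μF, Q=12μC, V=12.00V)
Op 1: GROUND 2: Q2=0; energy lost=1.600
Op 2: CLOSE 1-5: Q_total=19.00, C_total=4.00, V=4.75; Q1=14.25, Q5=4.75; dissipated=35.042
Op 3: CLOSE 4-5: Q_total=13.75, C_total=5.00, V=2.75; Q4=11.00, Q5=2.75; dissipated=2.500
Op 4: CLOSE 4-5: Q_total=13.75, C_total=5.00, V=2.75; Q4=11.00, Q5=2.75; dissipated=0.000
Op 5: CLOSE 3-1: Q_total=19.25, C_total=5.00, V=3.85; Q3=7.70, Q1=11.55; dissipated=3.038
Total dissipated: 42.179 μJ

Answer: 42.18 μJ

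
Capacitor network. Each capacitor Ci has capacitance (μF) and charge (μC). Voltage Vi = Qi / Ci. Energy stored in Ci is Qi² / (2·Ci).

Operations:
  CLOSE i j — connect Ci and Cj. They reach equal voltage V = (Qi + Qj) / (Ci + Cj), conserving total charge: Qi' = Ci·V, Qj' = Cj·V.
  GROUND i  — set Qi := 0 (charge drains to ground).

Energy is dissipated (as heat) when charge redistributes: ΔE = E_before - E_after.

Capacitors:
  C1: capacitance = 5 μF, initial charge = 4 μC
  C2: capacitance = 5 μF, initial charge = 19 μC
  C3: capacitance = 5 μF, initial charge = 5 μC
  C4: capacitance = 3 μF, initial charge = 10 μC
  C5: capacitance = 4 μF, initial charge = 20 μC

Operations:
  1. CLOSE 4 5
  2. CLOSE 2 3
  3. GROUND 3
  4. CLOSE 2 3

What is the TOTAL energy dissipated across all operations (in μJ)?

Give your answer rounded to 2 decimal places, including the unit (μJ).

Initial: C1(5μF, Q=4μC, V=0.80V), C2(5μF, Q=19μC, V=3.80V), C3(5μF, Q=5μC, V=1.00V), C4(3μF, Q=10μC, V=3.33V), C5(4μF, Q=20μC, V=5.00V)
Op 1: CLOSE 4-5: Q_total=30.00, C_total=7.00, V=4.29; Q4=12.86, Q5=17.14; dissipated=2.381
Op 2: CLOSE 2-3: Q_total=24.00, C_total=10.00, V=2.40; Q2=12.00, Q3=12.00; dissipated=9.800
Op 3: GROUND 3: Q3=0; energy lost=14.400
Op 4: CLOSE 2-3: Q_total=12.00, C_total=10.00, V=1.20; Q2=6.00, Q3=6.00; dissipated=7.200
Total dissipated: 33.781 μJ

Answer: 33.78 μJ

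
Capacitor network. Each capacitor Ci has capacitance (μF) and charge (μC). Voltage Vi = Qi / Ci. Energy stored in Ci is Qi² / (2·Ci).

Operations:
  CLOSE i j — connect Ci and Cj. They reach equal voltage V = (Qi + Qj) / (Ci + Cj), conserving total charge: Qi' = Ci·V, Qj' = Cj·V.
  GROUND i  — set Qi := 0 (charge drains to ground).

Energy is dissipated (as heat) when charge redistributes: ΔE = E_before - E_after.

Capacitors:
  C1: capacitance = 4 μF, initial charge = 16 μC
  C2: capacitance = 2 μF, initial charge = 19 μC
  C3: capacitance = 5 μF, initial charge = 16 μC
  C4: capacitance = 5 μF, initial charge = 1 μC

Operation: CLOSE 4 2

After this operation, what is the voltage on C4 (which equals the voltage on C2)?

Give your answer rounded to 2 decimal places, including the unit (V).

Answer: 2.86 V

Derivation:
Initial: C1(4μF, Q=16μC, V=4.00V), C2(2μF, Q=19μC, V=9.50V), C3(5μF, Q=16μC, V=3.20V), C4(5μF, Q=1μC, V=0.20V)
Op 1: CLOSE 4-2: Q_total=20.00, C_total=7.00, V=2.86; Q4=14.29, Q2=5.71; dissipated=61.779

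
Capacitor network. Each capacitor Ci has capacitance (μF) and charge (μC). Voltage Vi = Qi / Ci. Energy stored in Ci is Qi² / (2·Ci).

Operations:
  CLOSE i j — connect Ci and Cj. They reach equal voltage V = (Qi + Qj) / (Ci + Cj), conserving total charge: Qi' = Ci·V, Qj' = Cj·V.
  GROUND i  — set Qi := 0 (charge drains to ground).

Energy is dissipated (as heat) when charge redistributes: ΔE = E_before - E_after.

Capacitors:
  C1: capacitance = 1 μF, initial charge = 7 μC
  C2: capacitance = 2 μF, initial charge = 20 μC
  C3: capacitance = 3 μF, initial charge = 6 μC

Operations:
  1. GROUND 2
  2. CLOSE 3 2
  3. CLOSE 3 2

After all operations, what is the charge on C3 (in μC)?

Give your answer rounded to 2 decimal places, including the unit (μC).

Initial: C1(1μF, Q=7μC, V=7.00V), C2(2μF, Q=20μC, V=10.00V), C3(3μF, Q=6μC, V=2.00V)
Op 1: GROUND 2: Q2=0; energy lost=100.000
Op 2: CLOSE 3-2: Q_total=6.00, C_total=5.00, V=1.20; Q3=3.60, Q2=2.40; dissipated=2.400
Op 3: CLOSE 3-2: Q_total=6.00, C_total=5.00, V=1.20; Q3=3.60, Q2=2.40; dissipated=0.000
Final charges: Q1=7.00, Q2=2.40, Q3=3.60

Answer: 3.60 μC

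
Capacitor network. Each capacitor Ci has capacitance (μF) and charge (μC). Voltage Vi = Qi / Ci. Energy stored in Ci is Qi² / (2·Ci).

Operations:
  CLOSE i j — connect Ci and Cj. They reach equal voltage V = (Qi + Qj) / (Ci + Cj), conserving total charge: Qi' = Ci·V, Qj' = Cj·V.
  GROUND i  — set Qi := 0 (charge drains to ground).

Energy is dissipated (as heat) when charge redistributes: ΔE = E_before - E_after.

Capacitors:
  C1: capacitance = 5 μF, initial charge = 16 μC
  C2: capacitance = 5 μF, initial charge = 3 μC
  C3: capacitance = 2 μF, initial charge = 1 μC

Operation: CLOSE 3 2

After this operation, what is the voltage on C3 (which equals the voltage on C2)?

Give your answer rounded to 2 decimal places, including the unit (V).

Answer: 0.57 V

Derivation:
Initial: C1(5μF, Q=16μC, V=3.20V), C2(5μF, Q=3μC, V=0.60V), C3(2μF, Q=1μC, V=0.50V)
Op 1: CLOSE 3-2: Q_total=4.00, C_total=7.00, V=0.57; Q3=1.14, Q2=2.86; dissipated=0.007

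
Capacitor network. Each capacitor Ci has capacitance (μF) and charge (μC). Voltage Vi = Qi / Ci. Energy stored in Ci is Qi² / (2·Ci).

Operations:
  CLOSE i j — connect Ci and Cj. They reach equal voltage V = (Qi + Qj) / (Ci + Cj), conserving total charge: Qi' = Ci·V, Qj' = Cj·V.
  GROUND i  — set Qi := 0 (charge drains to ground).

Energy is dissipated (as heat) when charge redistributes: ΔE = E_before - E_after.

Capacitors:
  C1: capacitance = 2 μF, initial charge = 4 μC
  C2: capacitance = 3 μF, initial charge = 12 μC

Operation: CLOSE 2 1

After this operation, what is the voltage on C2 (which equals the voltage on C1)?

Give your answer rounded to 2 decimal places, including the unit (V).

Initial: C1(2μF, Q=4μC, V=2.00V), C2(3μF, Q=12μC, V=4.00V)
Op 1: CLOSE 2-1: Q_total=16.00, C_total=5.00, V=3.20; Q2=9.60, Q1=6.40; dissipated=2.400

Answer: 3.20 V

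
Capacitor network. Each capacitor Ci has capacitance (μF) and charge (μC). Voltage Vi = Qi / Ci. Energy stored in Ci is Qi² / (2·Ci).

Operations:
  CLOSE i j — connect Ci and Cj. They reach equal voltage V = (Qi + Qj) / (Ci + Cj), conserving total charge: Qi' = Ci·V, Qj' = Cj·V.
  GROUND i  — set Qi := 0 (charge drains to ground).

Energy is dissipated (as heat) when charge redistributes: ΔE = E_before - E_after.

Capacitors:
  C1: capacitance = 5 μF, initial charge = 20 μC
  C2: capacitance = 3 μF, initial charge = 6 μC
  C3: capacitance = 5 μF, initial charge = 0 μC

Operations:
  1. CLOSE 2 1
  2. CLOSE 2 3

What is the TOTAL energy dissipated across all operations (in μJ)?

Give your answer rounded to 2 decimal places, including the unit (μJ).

Answer: 13.65 μJ

Derivation:
Initial: C1(5μF, Q=20μC, V=4.00V), C2(3μF, Q=6μC, V=2.00V), C3(5μF, Q=0μC, V=0.00V)
Op 1: CLOSE 2-1: Q_total=26.00, C_total=8.00, V=3.25; Q2=9.75, Q1=16.25; dissipated=3.750
Op 2: CLOSE 2-3: Q_total=9.75, C_total=8.00, V=1.22; Q2=3.66, Q3=6.09; dissipated=9.902
Total dissipated: 13.652 μJ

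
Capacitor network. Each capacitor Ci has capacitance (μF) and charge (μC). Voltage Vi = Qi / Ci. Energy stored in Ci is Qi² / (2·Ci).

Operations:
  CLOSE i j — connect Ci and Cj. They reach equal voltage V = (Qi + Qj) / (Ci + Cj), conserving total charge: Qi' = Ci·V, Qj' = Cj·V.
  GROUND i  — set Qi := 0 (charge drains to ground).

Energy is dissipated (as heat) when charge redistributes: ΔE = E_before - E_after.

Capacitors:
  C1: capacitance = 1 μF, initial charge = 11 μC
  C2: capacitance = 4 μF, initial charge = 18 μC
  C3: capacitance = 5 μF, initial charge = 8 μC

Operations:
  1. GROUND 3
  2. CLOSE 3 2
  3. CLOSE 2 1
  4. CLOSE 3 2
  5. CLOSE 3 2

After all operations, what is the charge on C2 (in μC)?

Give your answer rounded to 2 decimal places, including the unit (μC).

Answer: 11.20 μC

Derivation:
Initial: C1(1μF, Q=11μC, V=11.00V), C2(4μF, Q=18μC, V=4.50V), C3(5μF, Q=8μC, V=1.60V)
Op 1: GROUND 3: Q3=0; energy lost=6.400
Op 2: CLOSE 3-2: Q_total=18.00, C_total=9.00, V=2.00; Q3=10.00, Q2=8.00; dissipated=22.500
Op 3: CLOSE 2-1: Q_total=19.00, C_total=5.00, V=3.80; Q2=15.20, Q1=3.80; dissipated=32.400
Op 4: CLOSE 3-2: Q_total=25.20, C_total=9.00, V=2.80; Q3=14.00, Q2=11.20; dissipated=3.600
Op 5: CLOSE 3-2: Q_total=25.20, C_total=9.00, V=2.80; Q3=14.00, Q2=11.20; dissipated=0.000
Final charges: Q1=3.80, Q2=11.20, Q3=14.00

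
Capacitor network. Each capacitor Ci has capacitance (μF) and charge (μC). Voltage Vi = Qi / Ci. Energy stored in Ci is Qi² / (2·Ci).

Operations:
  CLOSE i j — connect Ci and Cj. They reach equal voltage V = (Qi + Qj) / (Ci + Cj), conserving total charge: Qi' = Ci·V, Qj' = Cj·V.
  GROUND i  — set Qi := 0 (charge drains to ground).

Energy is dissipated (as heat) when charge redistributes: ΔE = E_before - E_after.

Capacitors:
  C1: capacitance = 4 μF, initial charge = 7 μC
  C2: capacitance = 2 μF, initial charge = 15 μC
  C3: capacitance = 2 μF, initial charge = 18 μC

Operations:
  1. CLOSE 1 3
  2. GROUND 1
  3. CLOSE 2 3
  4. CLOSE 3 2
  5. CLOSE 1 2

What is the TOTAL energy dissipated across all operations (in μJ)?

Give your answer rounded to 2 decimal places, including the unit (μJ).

Initial: C1(4μF, Q=7μC, V=1.75V), C2(2μF, Q=15μC, V=7.50V), C3(2μF, Q=18μC, V=9.00V)
Op 1: CLOSE 1-3: Q_total=25.00, C_total=6.00, V=4.17; Q1=16.67, Q3=8.33; dissipated=35.042
Op 2: GROUND 1: Q1=0; energy lost=34.722
Op 3: CLOSE 2-3: Q_total=23.33, C_total=4.00, V=5.83; Q2=11.67, Q3=11.67; dissipated=5.556
Op 4: CLOSE 3-2: Q_total=23.33, C_total=4.00, V=5.83; Q3=11.67, Q2=11.67; dissipated=0.000
Op 5: CLOSE 1-2: Q_total=11.67, C_total=6.00, V=1.94; Q1=7.78, Q2=3.89; dissipated=22.685
Total dissipated: 98.005 μJ

Answer: 98.00 μJ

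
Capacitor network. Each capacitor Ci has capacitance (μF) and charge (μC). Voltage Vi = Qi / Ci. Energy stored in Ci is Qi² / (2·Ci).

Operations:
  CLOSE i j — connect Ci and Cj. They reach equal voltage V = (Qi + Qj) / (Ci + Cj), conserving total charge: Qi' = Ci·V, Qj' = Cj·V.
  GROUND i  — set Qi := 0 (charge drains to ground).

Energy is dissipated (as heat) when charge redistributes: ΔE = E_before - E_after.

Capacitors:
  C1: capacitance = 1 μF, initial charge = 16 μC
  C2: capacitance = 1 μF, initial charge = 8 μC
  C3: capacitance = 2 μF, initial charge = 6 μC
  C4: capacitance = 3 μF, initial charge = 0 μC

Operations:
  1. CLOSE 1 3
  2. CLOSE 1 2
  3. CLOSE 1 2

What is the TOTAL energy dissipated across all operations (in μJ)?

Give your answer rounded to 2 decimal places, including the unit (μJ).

Answer: 56.44 μJ

Derivation:
Initial: C1(1μF, Q=16μC, V=16.00V), C2(1μF, Q=8μC, V=8.00V), C3(2μF, Q=6μC, V=3.00V), C4(3μF, Q=0μC, V=0.00V)
Op 1: CLOSE 1-3: Q_total=22.00, C_total=3.00, V=7.33; Q1=7.33, Q3=14.67; dissipated=56.333
Op 2: CLOSE 1-2: Q_total=15.33, C_total=2.00, V=7.67; Q1=7.67, Q2=7.67; dissipated=0.111
Op 3: CLOSE 1-2: Q_total=15.33, C_total=2.00, V=7.67; Q1=7.67, Q2=7.67; dissipated=0.000
Total dissipated: 56.444 μJ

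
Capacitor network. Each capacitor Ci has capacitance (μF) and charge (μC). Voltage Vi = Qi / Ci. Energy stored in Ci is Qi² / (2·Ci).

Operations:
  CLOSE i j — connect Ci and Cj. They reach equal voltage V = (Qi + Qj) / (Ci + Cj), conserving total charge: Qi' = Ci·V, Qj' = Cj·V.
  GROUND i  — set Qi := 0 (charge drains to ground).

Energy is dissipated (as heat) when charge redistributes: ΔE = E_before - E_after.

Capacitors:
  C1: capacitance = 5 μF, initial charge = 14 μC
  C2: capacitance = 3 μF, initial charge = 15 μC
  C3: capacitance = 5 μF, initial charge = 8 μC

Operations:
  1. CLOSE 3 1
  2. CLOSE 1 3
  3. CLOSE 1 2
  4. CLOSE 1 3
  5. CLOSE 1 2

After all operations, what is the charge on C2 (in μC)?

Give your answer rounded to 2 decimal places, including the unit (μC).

Answer: 8.77 μC

Derivation:
Initial: C1(5μF, Q=14μC, V=2.80V), C2(3μF, Q=15μC, V=5.00V), C3(5μF, Q=8μC, V=1.60V)
Op 1: CLOSE 3-1: Q_total=22.00, C_total=10.00, V=2.20; Q3=11.00, Q1=11.00; dissipated=1.800
Op 2: CLOSE 1-3: Q_total=22.00, C_total=10.00, V=2.20; Q1=11.00, Q3=11.00; dissipated=0.000
Op 3: CLOSE 1-2: Q_total=26.00, C_total=8.00, V=3.25; Q1=16.25, Q2=9.75; dissipated=7.350
Op 4: CLOSE 1-3: Q_total=27.25, C_total=10.00, V=2.73; Q1=13.62, Q3=13.62; dissipated=1.378
Op 5: CLOSE 1-2: Q_total=23.38, C_total=8.00, V=2.92; Q1=14.61, Q2=8.77; dissipated=0.258
Final charges: Q1=14.61, Q2=8.77, Q3=13.62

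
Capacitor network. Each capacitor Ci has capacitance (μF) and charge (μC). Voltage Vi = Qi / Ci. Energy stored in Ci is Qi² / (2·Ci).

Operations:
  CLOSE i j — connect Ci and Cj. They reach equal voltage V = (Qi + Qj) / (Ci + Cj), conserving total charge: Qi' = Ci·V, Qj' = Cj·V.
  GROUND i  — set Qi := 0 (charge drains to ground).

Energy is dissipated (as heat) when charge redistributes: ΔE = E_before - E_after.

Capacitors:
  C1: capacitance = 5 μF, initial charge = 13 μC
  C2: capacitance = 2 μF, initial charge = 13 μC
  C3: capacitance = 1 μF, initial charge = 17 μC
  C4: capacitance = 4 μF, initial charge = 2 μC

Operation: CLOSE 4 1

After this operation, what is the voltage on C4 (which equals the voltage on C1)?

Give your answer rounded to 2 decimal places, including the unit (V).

Initial: C1(5μF, Q=13μC, V=2.60V), C2(2μF, Q=13μC, V=6.50V), C3(1μF, Q=17μC, V=17.00V), C4(4μF, Q=2μC, V=0.50V)
Op 1: CLOSE 4-1: Q_total=15.00, C_total=9.00, V=1.67; Q4=6.67, Q1=8.33; dissipated=4.900

Answer: 1.67 V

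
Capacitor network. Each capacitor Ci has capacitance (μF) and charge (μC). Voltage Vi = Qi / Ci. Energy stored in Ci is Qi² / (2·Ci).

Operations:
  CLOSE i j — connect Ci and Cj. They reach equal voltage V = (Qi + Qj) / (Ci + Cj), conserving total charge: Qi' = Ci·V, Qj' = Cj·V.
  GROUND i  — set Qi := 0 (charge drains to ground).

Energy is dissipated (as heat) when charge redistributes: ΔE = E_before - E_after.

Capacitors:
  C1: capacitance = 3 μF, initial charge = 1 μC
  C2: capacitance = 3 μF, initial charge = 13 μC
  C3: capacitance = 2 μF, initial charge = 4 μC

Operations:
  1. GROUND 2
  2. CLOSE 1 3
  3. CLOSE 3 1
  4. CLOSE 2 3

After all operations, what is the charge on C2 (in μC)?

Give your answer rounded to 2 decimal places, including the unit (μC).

Initial: C1(3μF, Q=1μC, V=0.33V), C2(3μF, Q=13μC, V=4.33V), C3(2μF, Q=4μC, V=2.00V)
Op 1: GROUND 2: Q2=0; energy lost=28.167
Op 2: CLOSE 1-3: Q_total=5.00, C_total=5.00, V=1.00; Q1=3.00, Q3=2.00; dissipated=1.667
Op 3: CLOSE 3-1: Q_total=5.00, C_total=5.00, V=1.00; Q3=2.00, Q1=3.00; dissipated=0.000
Op 4: CLOSE 2-3: Q_total=2.00, C_total=5.00, V=0.40; Q2=1.20, Q3=0.80; dissipated=0.600
Final charges: Q1=3.00, Q2=1.20, Q3=0.80

Answer: 1.20 μC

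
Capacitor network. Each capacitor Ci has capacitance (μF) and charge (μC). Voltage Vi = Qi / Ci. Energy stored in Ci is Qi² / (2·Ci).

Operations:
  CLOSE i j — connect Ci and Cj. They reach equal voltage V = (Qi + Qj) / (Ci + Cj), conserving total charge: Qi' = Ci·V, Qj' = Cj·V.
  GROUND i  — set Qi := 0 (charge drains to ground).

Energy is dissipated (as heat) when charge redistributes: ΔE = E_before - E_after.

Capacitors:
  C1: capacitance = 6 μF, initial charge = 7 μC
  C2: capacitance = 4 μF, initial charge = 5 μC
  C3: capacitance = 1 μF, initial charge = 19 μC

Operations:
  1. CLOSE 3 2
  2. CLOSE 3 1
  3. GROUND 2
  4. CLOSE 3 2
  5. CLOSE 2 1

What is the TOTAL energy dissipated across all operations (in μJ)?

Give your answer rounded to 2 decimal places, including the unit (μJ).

Initial: C1(6μF, Q=7μC, V=1.17V), C2(4μF, Q=5μC, V=1.25V), C3(1μF, Q=19μC, V=19.00V)
Op 1: CLOSE 3-2: Q_total=24.00, C_total=5.00, V=4.80; Q3=4.80, Q2=19.20; dissipated=126.025
Op 2: CLOSE 3-1: Q_total=11.80, C_total=7.00, V=1.69; Q3=1.69, Q1=10.11; dissipated=5.658
Op 3: GROUND 2: Q2=0; energy lost=46.080
Op 4: CLOSE 3-2: Q_total=1.69, C_total=5.00, V=0.34; Q3=0.34, Q2=1.35; dissipated=1.137
Op 5: CLOSE 2-1: Q_total=11.46, C_total=10.00, V=1.15; Q2=4.59, Q1=6.88; dissipated=2.182
Total dissipated: 181.082 μJ

Answer: 181.08 μJ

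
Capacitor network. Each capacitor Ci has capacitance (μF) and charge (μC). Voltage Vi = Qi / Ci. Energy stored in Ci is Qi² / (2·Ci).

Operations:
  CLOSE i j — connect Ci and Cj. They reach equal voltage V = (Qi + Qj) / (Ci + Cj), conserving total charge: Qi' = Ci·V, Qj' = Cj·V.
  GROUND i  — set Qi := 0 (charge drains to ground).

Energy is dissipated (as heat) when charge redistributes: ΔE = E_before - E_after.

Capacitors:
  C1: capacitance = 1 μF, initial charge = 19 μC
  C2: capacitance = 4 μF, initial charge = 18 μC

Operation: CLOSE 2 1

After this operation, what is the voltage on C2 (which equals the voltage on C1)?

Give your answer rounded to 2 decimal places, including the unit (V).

Answer: 7.40 V

Derivation:
Initial: C1(1μF, Q=19μC, V=19.00V), C2(4μF, Q=18μC, V=4.50V)
Op 1: CLOSE 2-1: Q_total=37.00, C_total=5.00, V=7.40; Q2=29.60, Q1=7.40; dissipated=84.100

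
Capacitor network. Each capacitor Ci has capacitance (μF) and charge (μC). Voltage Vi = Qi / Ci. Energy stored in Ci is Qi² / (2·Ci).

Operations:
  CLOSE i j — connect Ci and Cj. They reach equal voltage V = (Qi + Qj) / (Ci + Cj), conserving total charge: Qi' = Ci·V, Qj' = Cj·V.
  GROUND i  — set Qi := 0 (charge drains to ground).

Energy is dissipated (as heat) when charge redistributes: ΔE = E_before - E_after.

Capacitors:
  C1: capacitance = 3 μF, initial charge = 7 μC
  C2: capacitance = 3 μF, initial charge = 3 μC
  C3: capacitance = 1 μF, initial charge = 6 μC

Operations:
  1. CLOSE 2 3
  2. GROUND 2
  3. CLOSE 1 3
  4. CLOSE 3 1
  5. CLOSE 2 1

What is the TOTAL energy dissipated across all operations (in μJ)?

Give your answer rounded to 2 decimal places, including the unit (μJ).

Answer: 20.98 μJ

Derivation:
Initial: C1(3μF, Q=7μC, V=2.33V), C2(3μF, Q=3μC, V=1.00V), C3(1μF, Q=6μC, V=6.00V)
Op 1: CLOSE 2-3: Q_total=9.00, C_total=4.00, V=2.25; Q2=6.75, Q3=2.25; dissipated=9.375
Op 2: GROUND 2: Q2=0; energy lost=7.594
Op 3: CLOSE 1-3: Q_total=9.25, C_total=4.00, V=2.31; Q1=6.94, Q3=2.31; dissipated=0.003
Op 4: CLOSE 3-1: Q_total=9.25, C_total=4.00, V=2.31; Q3=2.31, Q1=6.94; dissipated=0.000
Op 5: CLOSE 2-1: Q_total=6.94, C_total=6.00, V=1.16; Q2=3.47, Q1=3.47; dissipated=4.011
Total dissipated: 20.982 μJ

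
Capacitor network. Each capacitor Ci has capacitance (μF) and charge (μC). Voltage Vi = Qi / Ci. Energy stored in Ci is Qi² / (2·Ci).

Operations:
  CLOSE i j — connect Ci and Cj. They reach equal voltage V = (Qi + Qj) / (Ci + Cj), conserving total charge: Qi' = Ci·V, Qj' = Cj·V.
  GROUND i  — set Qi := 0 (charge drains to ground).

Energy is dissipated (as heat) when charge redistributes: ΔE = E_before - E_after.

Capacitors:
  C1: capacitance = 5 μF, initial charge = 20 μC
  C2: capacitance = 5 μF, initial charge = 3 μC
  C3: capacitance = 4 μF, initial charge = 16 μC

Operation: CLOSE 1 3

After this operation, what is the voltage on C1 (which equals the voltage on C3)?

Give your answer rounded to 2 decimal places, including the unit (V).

Answer: 4.00 V

Derivation:
Initial: C1(5μF, Q=20μC, V=4.00V), C2(5μF, Q=3μC, V=0.60V), C3(4μF, Q=16μC, V=4.00V)
Op 1: CLOSE 1-3: Q_total=36.00, C_total=9.00, V=4.00; Q1=20.00, Q3=16.00; dissipated=0.000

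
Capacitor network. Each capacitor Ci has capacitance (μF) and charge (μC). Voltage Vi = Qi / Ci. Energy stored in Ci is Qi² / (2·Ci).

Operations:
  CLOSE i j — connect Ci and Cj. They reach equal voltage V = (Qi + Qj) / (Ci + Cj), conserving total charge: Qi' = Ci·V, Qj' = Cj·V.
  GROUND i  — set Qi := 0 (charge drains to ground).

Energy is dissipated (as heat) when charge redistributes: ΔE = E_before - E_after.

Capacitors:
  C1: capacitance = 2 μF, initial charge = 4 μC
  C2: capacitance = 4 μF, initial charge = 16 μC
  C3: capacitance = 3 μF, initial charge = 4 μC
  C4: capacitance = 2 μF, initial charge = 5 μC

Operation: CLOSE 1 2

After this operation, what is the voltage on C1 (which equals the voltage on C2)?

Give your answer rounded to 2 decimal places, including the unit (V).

Initial: C1(2μF, Q=4μC, V=2.00V), C2(4μF, Q=16μC, V=4.00V), C3(3μF, Q=4μC, V=1.33V), C4(2μF, Q=5μC, V=2.50V)
Op 1: CLOSE 1-2: Q_total=20.00, C_total=6.00, V=3.33; Q1=6.67, Q2=13.33; dissipated=2.667

Answer: 3.33 V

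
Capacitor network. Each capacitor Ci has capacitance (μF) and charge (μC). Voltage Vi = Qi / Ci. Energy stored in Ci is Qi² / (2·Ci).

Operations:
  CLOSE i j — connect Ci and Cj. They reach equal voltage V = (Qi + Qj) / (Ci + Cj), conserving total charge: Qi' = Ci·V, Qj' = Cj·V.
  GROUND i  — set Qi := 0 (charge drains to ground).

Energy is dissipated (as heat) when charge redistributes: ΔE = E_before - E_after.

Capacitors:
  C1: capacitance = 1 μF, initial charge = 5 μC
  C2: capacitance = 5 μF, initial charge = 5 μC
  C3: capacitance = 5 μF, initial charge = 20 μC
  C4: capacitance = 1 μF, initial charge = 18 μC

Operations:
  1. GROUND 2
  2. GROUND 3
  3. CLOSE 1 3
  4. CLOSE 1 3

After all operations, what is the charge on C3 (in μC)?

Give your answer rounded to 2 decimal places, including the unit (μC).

Answer: 4.17 μC

Derivation:
Initial: C1(1μF, Q=5μC, V=5.00V), C2(5μF, Q=5μC, V=1.00V), C3(5μF, Q=20μC, V=4.00V), C4(1μF, Q=18μC, V=18.00V)
Op 1: GROUND 2: Q2=0; energy lost=2.500
Op 2: GROUND 3: Q3=0; energy lost=40.000
Op 3: CLOSE 1-3: Q_total=5.00, C_total=6.00, V=0.83; Q1=0.83, Q3=4.17; dissipated=10.417
Op 4: CLOSE 1-3: Q_total=5.00, C_total=6.00, V=0.83; Q1=0.83, Q3=4.17; dissipated=0.000
Final charges: Q1=0.83, Q2=0.00, Q3=4.17, Q4=18.00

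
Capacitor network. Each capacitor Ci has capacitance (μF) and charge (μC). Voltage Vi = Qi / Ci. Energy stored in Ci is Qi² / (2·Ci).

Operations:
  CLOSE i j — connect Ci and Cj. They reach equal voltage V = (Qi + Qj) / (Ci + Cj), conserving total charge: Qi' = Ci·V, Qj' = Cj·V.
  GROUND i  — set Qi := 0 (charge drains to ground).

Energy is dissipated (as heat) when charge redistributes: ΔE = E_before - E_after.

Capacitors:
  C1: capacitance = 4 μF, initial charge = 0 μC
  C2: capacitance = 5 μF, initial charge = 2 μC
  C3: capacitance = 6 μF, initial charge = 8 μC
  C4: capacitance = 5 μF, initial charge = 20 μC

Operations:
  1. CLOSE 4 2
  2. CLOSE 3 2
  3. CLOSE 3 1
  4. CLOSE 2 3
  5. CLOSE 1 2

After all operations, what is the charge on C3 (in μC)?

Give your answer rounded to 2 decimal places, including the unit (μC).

Initial: C1(4μF, Q=0μC, V=0.00V), C2(5μF, Q=2μC, V=0.40V), C3(6μF, Q=8μC, V=1.33V), C4(5μF, Q=20μC, V=4.00V)
Op 1: CLOSE 4-2: Q_total=22.00, C_total=10.00, V=2.20; Q4=11.00, Q2=11.00; dissipated=16.200
Op 2: CLOSE 3-2: Q_total=19.00, C_total=11.00, V=1.73; Q3=10.36, Q2=8.64; dissipated=1.024
Op 3: CLOSE 3-1: Q_total=10.36, C_total=10.00, V=1.04; Q3=6.22, Q1=4.15; dissipated=3.580
Op 4: CLOSE 2-3: Q_total=14.85, C_total=11.00, V=1.35; Q2=6.75, Q3=8.10; dissipated=0.651
Op 5: CLOSE 1-2: Q_total=10.90, C_total=9.00, V=1.21; Q1=4.84, Q2=6.05; dissipated=0.110
Final charges: Q1=4.84, Q2=6.05, Q3=8.10, Q4=11.00

Answer: 8.10 μC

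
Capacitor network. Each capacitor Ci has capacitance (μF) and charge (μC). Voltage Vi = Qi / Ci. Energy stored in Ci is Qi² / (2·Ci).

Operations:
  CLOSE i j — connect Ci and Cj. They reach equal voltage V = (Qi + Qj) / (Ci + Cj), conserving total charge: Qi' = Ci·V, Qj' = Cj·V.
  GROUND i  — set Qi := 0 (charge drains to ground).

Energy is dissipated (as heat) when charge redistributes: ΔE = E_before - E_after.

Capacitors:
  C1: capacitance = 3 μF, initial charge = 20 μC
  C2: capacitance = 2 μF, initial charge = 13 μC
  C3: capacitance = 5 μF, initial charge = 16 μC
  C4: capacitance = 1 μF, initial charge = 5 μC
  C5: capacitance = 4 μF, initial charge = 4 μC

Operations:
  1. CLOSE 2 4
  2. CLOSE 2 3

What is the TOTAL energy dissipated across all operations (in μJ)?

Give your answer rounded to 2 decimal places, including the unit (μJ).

Initial: C1(3μF, Q=20μC, V=6.67V), C2(2μF, Q=13μC, V=6.50V), C3(5μF, Q=16μC, V=3.20V), C4(1μF, Q=5μC, V=5.00V), C5(4μF, Q=4μC, V=1.00V)
Op 1: CLOSE 2-4: Q_total=18.00, C_total=3.00, V=6.00; Q2=12.00, Q4=6.00; dissipated=0.750
Op 2: CLOSE 2-3: Q_total=28.00, C_total=7.00, V=4.00; Q2=8.00, Q3=20.00; dissipated=5.600
Total dissipated: 6.350 μJ

Answer: 6.35 μJ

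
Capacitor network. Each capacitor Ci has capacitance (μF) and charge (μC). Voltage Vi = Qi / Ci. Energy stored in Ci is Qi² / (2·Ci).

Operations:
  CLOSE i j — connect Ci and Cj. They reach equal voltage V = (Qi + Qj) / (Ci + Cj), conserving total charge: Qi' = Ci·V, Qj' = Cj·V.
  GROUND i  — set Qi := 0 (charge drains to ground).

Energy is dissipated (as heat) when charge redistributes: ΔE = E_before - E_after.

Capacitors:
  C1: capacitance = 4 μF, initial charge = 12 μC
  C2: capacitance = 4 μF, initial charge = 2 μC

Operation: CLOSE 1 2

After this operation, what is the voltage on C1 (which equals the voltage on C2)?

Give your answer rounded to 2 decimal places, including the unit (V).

Answer: 1.75 V

Derivation:
Initial: C1(4μF, Q=12μC, V=3.00V), C2(4μF, Q=2μC, V=0.50V)
Op 1: CLOSE 1-2: Q_total=14.00, C_total=8.00, V=1.75; Q1=7.00, Q2=7.00; dissipated=6.250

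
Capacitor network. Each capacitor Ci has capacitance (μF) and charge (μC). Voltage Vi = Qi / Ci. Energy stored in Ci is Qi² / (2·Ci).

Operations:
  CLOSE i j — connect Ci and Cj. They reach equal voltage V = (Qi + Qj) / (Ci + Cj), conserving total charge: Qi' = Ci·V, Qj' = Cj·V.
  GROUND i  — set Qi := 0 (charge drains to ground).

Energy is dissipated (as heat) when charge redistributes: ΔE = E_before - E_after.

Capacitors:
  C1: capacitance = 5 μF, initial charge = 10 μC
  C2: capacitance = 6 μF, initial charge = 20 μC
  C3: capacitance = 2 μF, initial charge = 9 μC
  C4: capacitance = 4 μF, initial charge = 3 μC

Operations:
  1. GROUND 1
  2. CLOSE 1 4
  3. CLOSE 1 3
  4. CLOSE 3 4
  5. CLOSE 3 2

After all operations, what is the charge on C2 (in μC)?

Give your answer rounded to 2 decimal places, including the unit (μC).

Answer: 16.10 μC

Derivation:
Initial: C1(5μF, Q=10μC, V=2.00V), C2(6μF, Q=20μC, V=3.33V), C3(2μF, Q=9μC, V=4.50V), C4(4μF, Q=3μC, V=0.75V)
Op 1: GROUND 1: Q1=0; energy lost=10.000
Op 2: CLOSE 1-4: Q_total=3.00, C_total=9.00, V=0.33; Q1=1.67, Q4=1.33; dissipated=0.625
Op 3: CLOSE 1-3: Q_total=10.67, C_total=7.00, V=1.52; Q1=7.62, Q3=3.05; dissipated=12.401
Op 4: CLOSE 3-4: Q_total=4.38, C_total=6.00, V=0.73; Q3=1.46, Q4=2.92; dissipated=0.945
Op 5: CLOSE 3-2: Q_total=21.46, C_total=8.00, V=2.68; Q3=5.37, Q2=16.10; dissipated=5.082
Final charges: Q1=7.62, Q2=16.10, Q3=5.37, Q4=2.92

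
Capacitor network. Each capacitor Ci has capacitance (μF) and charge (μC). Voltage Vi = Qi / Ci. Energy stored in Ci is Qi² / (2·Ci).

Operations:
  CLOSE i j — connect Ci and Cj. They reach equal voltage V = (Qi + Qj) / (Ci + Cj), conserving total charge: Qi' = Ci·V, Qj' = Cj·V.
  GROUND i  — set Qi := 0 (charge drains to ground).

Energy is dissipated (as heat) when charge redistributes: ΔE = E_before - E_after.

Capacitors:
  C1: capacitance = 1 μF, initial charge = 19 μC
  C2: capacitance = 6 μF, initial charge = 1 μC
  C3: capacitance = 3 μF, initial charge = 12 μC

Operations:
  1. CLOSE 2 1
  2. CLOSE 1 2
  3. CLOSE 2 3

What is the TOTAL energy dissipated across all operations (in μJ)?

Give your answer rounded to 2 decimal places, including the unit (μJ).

Answer: 153.32 μJ

Derivation:
Initial: C1(1μF, Q=19μC, V=19.00V), C2(6μF, Q=1μC, V=0.17V), C3(3μF, Q=12μC, V=4.00V)
Op 1: CLOSE 2-1: Q_total=20.00, C_total=7.00, V=2.86; Q2=17.14, Q1=2.86; dissipated=152.012
Op 2: CLOSE 1-2: Q_total=20.00, C_total=7.00, V=2.86; Q1=2.86, Q2=17.14; dissipated=0.000
Op 3: CLOSE 2-3: Q_total=29.14, C_total=9.00, V=3.24; Q2=19.43, Q3=9.71; dissipated=1.306
Total dissipated: 153.318 μJ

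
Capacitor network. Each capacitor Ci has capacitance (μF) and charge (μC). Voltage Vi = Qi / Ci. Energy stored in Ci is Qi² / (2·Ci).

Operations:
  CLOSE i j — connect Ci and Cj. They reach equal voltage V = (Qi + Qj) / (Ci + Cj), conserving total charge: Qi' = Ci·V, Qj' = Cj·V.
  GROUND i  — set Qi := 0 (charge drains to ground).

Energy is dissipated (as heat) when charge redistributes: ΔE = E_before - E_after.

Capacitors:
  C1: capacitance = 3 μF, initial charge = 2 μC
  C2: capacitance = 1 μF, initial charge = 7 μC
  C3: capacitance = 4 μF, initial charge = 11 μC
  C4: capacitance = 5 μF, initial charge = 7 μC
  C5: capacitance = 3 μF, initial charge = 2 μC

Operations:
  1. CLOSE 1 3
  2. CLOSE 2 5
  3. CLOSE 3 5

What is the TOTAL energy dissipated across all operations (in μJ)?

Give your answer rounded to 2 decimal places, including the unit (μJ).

Initial: C1(3μF, Q=2μC, V=0.67V), C2(1μF, Q=7μC, V=7.00V), C3(4μF, Q=11μC, V=2.75V), C4(5μF, Q=7μC, V=1.40V), C5(3μF, Q=2μC, V=0.67V)
Op 1: CLOSE 1-3: Q_total=13.00, C_total=7.00, V=1.86; Q1=5.57, Q3=7.43; dissipated=3.720
Op 2: CLOSE 2-5: Q_total=9.00, C_total=4.00, V=2.25; Q2=2.25, Q5=6.75; dissipated=15.042
Op 3: CLOSE 3-5: Q_total=14.18, C_total=7.00, V=2.03; Q3=8.10, Q5=6.08; dissipated=0.132
Total dissipated: 18.894 μJ

Answer: 18.89 μJ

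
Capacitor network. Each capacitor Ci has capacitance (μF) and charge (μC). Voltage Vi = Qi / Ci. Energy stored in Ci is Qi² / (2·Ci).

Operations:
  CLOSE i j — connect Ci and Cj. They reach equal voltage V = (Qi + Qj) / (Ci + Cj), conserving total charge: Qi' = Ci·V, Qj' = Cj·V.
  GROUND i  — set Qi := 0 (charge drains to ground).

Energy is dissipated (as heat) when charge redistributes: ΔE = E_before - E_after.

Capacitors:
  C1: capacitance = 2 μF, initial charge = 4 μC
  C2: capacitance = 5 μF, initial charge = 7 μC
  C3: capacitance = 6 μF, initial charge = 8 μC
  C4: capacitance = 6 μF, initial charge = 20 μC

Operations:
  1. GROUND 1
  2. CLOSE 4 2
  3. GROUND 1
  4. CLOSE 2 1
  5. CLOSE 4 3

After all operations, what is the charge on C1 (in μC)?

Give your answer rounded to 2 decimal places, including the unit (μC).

Answer: 3.51 μC

Derivation:
Initial: C1(2μF, Q=4μC, V=2.00V), C2(5μF, Q=7μC, V=1.40V), C3(6μF, Q=8μC, V=1.33V), C4(6μF, Q=20μC, V=3.33V)
Op 1: GROUND 1: Q1=0; energy lost=4.000
Op 2: CLOSE 4-2: Q_total=27.00, C_total=11.00, V=2.45; Q4=14.73, Q2=12.27; dissipated=5.097
Op 3: GROUND 1: Q1=0; energy lost=0.000
Op 4: CLOSE 2-1: Q_total=12.27, C_total=7.00, V=1.75; Q2=8.77, Q1=3.51; dissipated=4.303
Op 5: CLOSE 4-3: Q_total=22.73, C_total=12.00, V=1.89; Q4=11.36, Q3=11.36; dissipated=1.886
Final charges: Q1=3.51, Q2=8.77, Q3=11.36, Q4=11.36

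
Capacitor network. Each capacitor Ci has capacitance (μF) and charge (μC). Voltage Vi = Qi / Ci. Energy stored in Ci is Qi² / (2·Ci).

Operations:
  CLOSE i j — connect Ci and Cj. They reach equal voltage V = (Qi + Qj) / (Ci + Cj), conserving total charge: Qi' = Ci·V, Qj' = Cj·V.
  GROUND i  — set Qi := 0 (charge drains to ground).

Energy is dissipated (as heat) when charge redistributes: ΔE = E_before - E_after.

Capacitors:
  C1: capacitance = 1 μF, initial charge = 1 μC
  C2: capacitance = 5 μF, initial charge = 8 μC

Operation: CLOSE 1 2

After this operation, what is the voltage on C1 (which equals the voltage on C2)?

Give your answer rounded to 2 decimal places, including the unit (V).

Answer: 1.50 V

Derivation:
Initial: C1(1μF, Q=1μC, V=1.00V), C2(5μF, Q=8μC, V=1.60V)
Op 1: CLOSE 1-2: Q_total=9.00, C_total=6.00, V=1.50; Q1=1.50, Q2=7.50; dissipated=0.150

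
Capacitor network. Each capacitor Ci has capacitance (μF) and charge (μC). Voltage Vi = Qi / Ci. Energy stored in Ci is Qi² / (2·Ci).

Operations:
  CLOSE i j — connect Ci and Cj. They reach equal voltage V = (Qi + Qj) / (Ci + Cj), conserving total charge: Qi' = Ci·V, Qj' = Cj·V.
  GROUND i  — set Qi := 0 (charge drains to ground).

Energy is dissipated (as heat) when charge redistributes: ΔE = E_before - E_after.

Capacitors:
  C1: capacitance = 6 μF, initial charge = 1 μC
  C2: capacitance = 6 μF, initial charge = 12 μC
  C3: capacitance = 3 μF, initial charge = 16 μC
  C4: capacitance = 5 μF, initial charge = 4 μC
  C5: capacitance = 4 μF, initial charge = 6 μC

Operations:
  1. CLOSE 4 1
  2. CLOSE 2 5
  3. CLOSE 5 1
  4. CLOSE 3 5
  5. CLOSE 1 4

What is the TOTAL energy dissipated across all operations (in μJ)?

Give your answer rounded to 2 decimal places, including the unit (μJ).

Initial: C1(6μF, Q=1μC, V=0.17V), C2(6μF, Q=12μC, V=2.00V), C3(3μF, Q=16μC, V=5.33V), C4(5μF, Q=4μC, V=0.80V), C5(4μF, Q=6μC, V=1.50V)
Op 1: CLOSE 4-1: Q_total=5.00, C_total=11.00, V=0.45; Q4=2.27, Q1=2.73; dissipated=0.547
Op 2: CLOSE 2-5: Q_total=18.00, C_total=10.00, V=1.80; Q2=10.80, Q5=7.20; dissipated=0.300
Op 3: CLOSE 5-1: Q_total=9.93, C_total=10.00, V=0.99; Q5=3.97, Q1=5.96; dissipated=2.172
Op 4: CLOSE 3-5: Q_total=19.97, C_total=7.00, V=2.85; Q3=8.56, Q5=11.41; dissipated=16.149
Op 5: CLOSE 1-4: Q_total=8.23, C_total=11.00, V=0.75; Q1=4.49, Q4=3.74; dissipated=0.395
Total dissipated: 19.564 μJ

Answer: 19.56 μJ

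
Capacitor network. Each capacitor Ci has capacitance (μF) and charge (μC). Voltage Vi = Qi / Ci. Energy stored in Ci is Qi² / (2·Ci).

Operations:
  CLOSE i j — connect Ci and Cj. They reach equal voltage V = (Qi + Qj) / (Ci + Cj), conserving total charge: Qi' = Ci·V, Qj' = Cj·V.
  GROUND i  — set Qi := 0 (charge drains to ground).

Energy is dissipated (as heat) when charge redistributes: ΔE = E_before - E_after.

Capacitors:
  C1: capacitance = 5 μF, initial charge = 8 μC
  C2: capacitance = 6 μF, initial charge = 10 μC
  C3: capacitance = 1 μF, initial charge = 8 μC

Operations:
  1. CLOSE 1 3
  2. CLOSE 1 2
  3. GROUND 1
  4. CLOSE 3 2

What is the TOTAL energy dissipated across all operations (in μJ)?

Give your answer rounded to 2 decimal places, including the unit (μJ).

Answer: 29.81 μJ

Derivation:
Initial: C1(5μF, Q=8μC, V=1.60V), C2(6μF, Q=10μC, V=1.67V), C3(1μF, Q=8μC, V=8.00V)
Op 1: CLOSE 1-3: Q_total=16.00, C_total=6.00, V=2.67; Q1=13.33, Q3=2.67; dissipated=17.067
Op 2: CLOSE 1-2: Q_total=23.33, C_total=11.00, V=2.12; Q1=10.61, Q2=12.73; dissipated=1.364
Op 3: GROUND 1: Q1=0; energy lost=11.249
Op 4: CLOSE 3-2: Q_total=15.39, C_total=7.00, V=2.20; Q3=2.20, Q2=13.19; dissipated=0.128
Total dissipated: 29.807 μJ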